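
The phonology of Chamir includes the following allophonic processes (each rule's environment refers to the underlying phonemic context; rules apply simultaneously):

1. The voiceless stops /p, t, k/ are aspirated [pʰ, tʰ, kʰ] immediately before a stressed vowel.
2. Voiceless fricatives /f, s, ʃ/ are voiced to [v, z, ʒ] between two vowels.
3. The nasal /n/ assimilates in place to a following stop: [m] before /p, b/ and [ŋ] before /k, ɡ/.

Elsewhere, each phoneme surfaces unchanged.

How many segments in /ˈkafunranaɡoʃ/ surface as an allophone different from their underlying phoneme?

Segments that undergo a rule: /k/ → [kʰ] (rule 1); /f/ → [v] (rule 2).
All other segments surface unchanged.

2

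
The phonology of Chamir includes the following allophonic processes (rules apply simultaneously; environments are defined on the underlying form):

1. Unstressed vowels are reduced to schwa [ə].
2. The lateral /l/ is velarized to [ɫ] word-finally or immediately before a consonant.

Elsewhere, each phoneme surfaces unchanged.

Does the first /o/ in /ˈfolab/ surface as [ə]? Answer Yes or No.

/o/ (between /f/ and /l/) is in the target of rule 1 but the environment (in an unstressed syllable) is not met → [o].
The actual realization is [o], not [ə].

No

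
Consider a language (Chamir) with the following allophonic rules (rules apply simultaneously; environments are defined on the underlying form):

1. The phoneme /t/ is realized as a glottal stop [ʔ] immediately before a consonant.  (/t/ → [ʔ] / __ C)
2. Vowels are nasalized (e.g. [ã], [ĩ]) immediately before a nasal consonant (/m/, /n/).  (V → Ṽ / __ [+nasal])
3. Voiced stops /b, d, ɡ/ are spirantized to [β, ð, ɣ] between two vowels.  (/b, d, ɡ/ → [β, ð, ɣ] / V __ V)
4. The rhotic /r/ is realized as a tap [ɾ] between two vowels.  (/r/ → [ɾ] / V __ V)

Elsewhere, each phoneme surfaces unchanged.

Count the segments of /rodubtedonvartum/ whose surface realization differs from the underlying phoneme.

Segments that undergo a rule: /d/ → [ð] (rule 3); /d/ → [ð] (rule 3); /o/ → [õ] (rule 2); /u/ → [ũ] (rule 2).
All other segments surface unchanged.

4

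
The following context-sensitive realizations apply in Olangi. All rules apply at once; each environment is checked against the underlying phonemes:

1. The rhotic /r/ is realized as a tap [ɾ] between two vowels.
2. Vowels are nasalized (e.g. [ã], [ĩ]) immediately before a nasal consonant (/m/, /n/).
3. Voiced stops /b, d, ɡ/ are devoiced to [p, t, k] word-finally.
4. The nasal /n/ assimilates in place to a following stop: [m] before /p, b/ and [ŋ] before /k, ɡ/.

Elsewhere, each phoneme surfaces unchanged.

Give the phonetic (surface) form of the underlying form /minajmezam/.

[mĩnajmezãm]

/m/ (word-initial): no rule targets it → [m].
/i/ meets the environment for rule 2 (before a nasal consonant) → [ĩ].
/n/ (between /i/ and /a/): rule 4 targets it, but not before a labial or velar stop → unchanged [n].
/a/ (between /n/ and /j/): rule 2 targets it, but not before a nasal consonant → unchanged [a].
/j/ (between /a/ and /m/) is unaffected → [j].
/m/ (between /j/ and /e/) is unaffected → [m].
/e/ — between /m/ and /z/; rule 2 does not apply here → [e].
/z/ stays [z].
Rule 2 applies to /a/ (between /z/ and /m/: before a nasal consonant) → [ã].
/m/ (word-final) is unaffected → [m].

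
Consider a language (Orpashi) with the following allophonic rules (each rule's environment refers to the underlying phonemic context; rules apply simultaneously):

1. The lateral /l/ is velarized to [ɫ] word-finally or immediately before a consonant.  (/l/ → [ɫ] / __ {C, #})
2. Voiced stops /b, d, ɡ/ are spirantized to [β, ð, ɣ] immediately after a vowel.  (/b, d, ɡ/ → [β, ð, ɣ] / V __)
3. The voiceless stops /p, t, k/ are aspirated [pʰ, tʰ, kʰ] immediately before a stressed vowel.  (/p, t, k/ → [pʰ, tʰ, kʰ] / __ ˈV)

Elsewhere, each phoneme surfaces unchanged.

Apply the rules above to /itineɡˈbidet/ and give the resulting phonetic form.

[itineɣˈbiðet]

/t/ (between /i/ and /i/): rule 3 targets it, but not immediately before a stressed vowel → unchanged [t].
/ɡ/ — between /e/ and /b/, immediately after a vowel — surfaces as [ɣ] (rule 2).
/b/ — between /ɡ/ and /i/; rule 2 does not apply here → [b].
/d/ (between /i/ and /e/): immediately after a vowel, so rule 2 applies → [ð].
/t/ (word-final) fails the environment for rule 3, so it stays [t].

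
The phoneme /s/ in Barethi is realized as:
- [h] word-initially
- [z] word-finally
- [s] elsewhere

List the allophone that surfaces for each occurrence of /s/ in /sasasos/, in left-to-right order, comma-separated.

Occurrence 1 (position 1): word-initially → [h].
Occurrence 2 (position 3): no conditioning environment matches → elsewhere allophone [s].
Occurrence 3 (position 5): no conditioning environment matches → elsewhere allophone [s].
Occurrence 4 (position 7): word-finally → [z].

[h], [s], [s], [z]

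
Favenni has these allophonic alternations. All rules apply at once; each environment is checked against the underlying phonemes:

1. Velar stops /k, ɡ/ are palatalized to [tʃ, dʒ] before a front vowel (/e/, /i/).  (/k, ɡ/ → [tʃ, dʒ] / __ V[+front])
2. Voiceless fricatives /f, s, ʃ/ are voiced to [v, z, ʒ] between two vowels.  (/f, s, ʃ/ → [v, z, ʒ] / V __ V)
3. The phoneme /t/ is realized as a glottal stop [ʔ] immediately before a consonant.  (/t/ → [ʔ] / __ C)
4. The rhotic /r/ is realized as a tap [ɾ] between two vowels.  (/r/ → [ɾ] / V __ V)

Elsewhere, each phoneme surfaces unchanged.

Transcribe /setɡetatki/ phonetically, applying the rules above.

/s/ (word-initial) is in the target of rule 2 but the environment (between two vowels) is not met → [s].
Rule 3 applies to /t/ (between /e/ and /ɡ/: immediately before a consonant) → [ʔ].
Rule 1 applies to /ɡ/ (between /t/ and /e/: before a front vowel) → [dʒ].
/t/ (between /e/ and /a/): rule 3 targets it, but not immediately before a consonant → unchanged [t].
/t/ (between /a/ and /k/) occurs immediately before a consonant → [ʔ] by rule 3.
/k/ (between /t/ and /i/): before a front vowel, so rule 1 applies → [tʃ].

[seʔdʒetaʔtʃi]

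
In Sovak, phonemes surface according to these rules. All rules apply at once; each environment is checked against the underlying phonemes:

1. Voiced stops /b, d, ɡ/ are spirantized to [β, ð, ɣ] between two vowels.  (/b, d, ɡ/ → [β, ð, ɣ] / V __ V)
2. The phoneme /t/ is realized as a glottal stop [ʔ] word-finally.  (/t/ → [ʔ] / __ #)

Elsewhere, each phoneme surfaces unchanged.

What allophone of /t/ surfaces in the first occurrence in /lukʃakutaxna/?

/t/ — between /u/ and /a/; rule 2 does not apply here → [t].

[t]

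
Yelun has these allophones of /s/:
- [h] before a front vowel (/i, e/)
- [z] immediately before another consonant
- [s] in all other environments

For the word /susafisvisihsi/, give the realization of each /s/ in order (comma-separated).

[s], [s], [z], [h], [h]

Occurrence 1 (position 1): no conditioning environment matches → elsewhere allophone [s].
Occurrence 2 (position 3): no conditioning environment matches → elsewhere allophone [s].
Occurrence 3 (position 7): immediately before another consonant → [z].
Occurrence 4 (position 10): before a front vowel (/i, e/) → [h].
Occurrence 5 (position 13): before a front vowel (/i, e/) → [h].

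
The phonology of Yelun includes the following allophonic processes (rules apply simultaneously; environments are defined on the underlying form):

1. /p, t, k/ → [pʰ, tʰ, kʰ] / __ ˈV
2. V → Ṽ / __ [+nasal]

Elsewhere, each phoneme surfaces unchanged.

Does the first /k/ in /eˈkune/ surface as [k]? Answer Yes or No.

No

Rule 1 applies to /k/ (between /e/ and /u/: immediately before a stressed vowel) → [kʰ].
The actual realization is [kʰ], not [k].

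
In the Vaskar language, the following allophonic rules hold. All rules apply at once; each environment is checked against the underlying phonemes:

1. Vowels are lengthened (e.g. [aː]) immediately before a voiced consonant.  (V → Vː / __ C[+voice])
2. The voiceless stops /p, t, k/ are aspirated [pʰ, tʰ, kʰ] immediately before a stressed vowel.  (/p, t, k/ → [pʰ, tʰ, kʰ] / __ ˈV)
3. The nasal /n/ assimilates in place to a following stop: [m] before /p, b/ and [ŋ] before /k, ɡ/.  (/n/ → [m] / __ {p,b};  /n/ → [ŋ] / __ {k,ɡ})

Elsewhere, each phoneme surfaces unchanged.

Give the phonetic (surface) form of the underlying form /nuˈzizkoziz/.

[nuːˈziːzkoːziːz]

/n/ — word-initial; rule 3 does not apply here → [n].
/u/ meets the environment for rule 1 (before a voiced consonant) → [uː].
/z/ stays [z].
/i/ (between /z/ and /z/): before a voiced consonant, so rule 1 applies → [iː].
/z/ (between /i/ and /k/): no rule targets it → [z].
/k/ (between /z/ and /o/) is in the target of rule 2 but the environment (immediately before a stressed vowel) is not met → [k].
/o/ (between /k/ and /z/) occurs before a voiced consonant → [oː] by rule 1.
/z/ (between /o/ and /i/) is unaffected → [z].
/i/ meets the environment for rule 1 (before a voiced consonant) → [iː].
/z/ (word-final) is unaffected → [z].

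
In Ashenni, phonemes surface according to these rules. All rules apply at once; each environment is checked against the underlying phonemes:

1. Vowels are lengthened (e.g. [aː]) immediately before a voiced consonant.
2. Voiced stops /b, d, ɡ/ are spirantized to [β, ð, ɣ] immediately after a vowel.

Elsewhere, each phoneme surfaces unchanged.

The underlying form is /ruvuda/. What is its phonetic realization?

[ruːvuːða]

/r/ — not in any rule's target class → [r].
/u/ (between /r/ and /v/): before a voiced consonant, so rule 1 applies → [uː].
/v/ — not in any rule's target class → [v].
/u/ meets the environment for rule 1 (before a voiced consonant) → [uː].
/d/ (between /u/ and /a/): immediately after a vowel, so rule 2 applies → [ð].
/a/ (word-final) is in the target of rule 1 but the environment (before a voiced consonant) is not met → [a].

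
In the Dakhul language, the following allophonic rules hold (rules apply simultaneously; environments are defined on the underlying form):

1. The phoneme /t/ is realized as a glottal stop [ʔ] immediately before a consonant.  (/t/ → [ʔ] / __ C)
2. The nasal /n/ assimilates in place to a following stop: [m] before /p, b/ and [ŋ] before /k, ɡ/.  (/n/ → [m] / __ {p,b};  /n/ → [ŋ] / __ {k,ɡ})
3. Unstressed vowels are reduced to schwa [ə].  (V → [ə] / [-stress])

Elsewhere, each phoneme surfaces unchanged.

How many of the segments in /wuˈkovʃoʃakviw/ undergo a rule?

4

Segments that undergo a rule: /u/ → [ə] (rule 3); /o/ → [ə] (rule 3); /a/ → [ə] (rule 3); /i/ → [ə] (rule 3).
All other segments surface unchanged.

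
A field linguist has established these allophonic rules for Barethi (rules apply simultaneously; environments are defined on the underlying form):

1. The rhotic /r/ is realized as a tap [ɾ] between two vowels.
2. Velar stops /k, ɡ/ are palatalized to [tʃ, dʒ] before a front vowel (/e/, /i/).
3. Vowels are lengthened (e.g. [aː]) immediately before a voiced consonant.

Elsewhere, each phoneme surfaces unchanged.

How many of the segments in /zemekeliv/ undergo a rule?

4

Segments that undergo a rule: /e/ → [eː] (rule 3); /k/ → [tʃ] (rule 2); /e/ → [eː] (rule 3); /i/ → [iː] (rule 3).
All other segments surface unchanged.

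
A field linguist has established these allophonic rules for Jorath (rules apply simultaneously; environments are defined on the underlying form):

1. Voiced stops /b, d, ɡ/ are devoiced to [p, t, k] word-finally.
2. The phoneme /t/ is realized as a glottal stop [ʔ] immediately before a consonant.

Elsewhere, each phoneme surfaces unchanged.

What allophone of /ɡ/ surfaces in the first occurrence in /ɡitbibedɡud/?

/ɡ/ (word-initial) fails the environment for rule 1, so it stays [ɡ].

[ɡ]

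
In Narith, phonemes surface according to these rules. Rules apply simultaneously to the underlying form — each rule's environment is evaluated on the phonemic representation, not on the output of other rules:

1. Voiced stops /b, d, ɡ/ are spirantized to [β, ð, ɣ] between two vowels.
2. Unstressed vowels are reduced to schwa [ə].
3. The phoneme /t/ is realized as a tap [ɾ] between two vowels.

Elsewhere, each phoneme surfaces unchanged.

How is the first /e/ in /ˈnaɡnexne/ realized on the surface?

/e/ (between /n/ and /x/) occurs in an unstressed syllable → [ə] by rule 2.

[ə]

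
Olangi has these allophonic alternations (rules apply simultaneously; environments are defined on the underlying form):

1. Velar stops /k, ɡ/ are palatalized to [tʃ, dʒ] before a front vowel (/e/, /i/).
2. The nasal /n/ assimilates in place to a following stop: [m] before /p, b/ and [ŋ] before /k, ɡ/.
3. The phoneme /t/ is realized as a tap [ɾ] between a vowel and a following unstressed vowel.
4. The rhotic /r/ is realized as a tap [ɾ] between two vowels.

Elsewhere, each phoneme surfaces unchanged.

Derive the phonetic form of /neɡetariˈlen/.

[nedʒeɾaɾiˈlen]

/n/ (word-initial): rule 2 targets it, but not before a labial or velar stop → unchanged [n].
/e/ (between /n/ and /ɡ/): no rule targets it → [e].
Rule 1 applies to /ɡ/ (between /e/ and /e/: before a front vowel) → [dʒ].
/e/ (between /ɡ/ and /t/): no rule targets it → [e].
/t/ (between /e/ and /a/) occurs between a vowel and a following unstressed vowel → [ɾ] by rule 3.
/a/ (between /t/ and /r/): no rule targets it → [a].
/r/ (between /a/ and /i/): between two vowels, so rule 4 applies → [ɾ].
/i/ — not in any rule's target class → [i].
/l/ — not in any rule's target class → [l].
/e/ stays [e].
/n/ — word-final; rule 2 does not apply here → [n].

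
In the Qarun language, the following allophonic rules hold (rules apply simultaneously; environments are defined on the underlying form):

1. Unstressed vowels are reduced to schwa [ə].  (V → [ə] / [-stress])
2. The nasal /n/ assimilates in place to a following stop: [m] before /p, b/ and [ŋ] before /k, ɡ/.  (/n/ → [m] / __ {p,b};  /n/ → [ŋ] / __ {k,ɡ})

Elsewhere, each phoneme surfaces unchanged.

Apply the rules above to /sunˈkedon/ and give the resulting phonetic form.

/s/ — not in any rule's target class → [s].
/u/ (between /s/ and /n/) occurs in an unstressed syllable → [ə] by rule 1.
/n/ (between /u/ and /k/) occurs before a labial or velar stop → [ŋ] by rule 2.
/k/ (between /n/ and /e/): no rule targets it → [k].
/e/ — between /k/ and /d/; rule 1 does not apply here → [e].
/d/ (between /e/ and /o/): no rule targets it → [d].
/o/ meets the environment for rule 1 (in an unstressed syllable) → [ə].
/n/ (word-final) is in the target of rule 2 but the environment (before a labial or velar stop) is not met → [n].

[səŋˈkedən]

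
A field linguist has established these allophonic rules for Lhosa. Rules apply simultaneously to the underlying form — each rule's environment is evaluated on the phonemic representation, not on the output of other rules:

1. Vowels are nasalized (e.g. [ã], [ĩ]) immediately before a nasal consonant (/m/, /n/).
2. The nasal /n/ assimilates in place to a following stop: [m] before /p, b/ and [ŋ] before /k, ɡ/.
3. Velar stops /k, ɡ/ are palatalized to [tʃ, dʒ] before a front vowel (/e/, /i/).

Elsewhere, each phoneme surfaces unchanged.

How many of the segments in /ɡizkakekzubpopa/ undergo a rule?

Segments that undergo a rule: /ɡ/ → [dʒ] (rule 3); /k/ → [tʃ] (rule 3).
All other segments surface unchanged.

2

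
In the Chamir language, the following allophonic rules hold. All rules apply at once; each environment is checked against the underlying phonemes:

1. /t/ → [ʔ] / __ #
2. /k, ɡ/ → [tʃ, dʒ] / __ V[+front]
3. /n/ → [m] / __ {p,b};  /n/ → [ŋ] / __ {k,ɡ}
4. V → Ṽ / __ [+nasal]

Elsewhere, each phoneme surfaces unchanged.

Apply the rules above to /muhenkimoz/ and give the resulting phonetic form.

/u/ (between /m/ and /h/) is in the target of rule 4 but the environment (before a nasal consonant) is not met → [u].
/e/ (between /h/ and /n/) occurs before a nasal consonant → [ẽ] by rule 4.
/n/ — between /e/ and /k/, before a labial or velar stop — surfaces as [ŋ] (rule 3).
/k/ meets the environment for rule 2 (before a front vowel) → [tʃ].
/i/ — between /k/ and /m/, before a nasal consonant — surfaces as [ĩ] (rule 4).
/o/ — between /m/ and /z/; rule 4 does not apply here → [o].

[muhẽŋtʃĩmoz]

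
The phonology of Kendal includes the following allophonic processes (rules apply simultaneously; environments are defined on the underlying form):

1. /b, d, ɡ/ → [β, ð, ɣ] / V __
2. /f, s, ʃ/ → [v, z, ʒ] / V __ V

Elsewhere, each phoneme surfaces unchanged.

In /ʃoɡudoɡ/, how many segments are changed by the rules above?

3

Segments that undergo a rule: /ɡ/ → [ɣ] (rule 1); /d/ → [ð] (rule 1); /ɡ/ → [ɣ] (rule 1).
All other segments surface unchanged.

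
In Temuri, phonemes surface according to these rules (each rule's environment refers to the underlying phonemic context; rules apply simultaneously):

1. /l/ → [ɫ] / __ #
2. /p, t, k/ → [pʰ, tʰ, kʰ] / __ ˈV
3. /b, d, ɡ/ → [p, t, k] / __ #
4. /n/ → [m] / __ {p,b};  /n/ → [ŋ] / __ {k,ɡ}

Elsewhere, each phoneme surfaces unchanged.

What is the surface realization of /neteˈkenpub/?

[neteˈkʰempup]

/n/ — word-initial; rule 4 does not apply here → [n].
/e/ — not in any rule's target class → [e].
/t/ (between /e/ and /e/) is in the target of rule 2 but the environment (immediately before a stressed vowel) is not met → [t].
/e/ (between /t/ and /k/): no rule targets it → [e].
/k/ (between /e/ and /e/): immediately before a stressed vowel, so rule 2 applies → [kʰ].
/e/ (between /k/ and /n/): no rule targets it → [e].
Rule 4 applies to /n/ (between /e/ and /p/: before a labial or velar stop) → [m].
/p/ (between /n/ and /u/) fails the environment for rule 2, so it stays [p].
/u/ (between /p/ and /b/): no rule targets it → [u].
Rule 3 applies to /b/ (word-final: word-finally) → [p].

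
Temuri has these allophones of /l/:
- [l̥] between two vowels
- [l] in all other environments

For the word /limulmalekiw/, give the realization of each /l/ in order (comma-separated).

Occurrence 1 (position 1): no conditioning environment matches → elsewhere allophone [l].
Occurrence 2 (position 5): no conditioning environment matches → elsewhere allophone [l].
Occurrence 3 (position 8): between two vowels → [l̥].

[l], [l], [l̥]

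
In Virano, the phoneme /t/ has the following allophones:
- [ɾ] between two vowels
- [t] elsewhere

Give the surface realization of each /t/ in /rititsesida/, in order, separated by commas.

[ɾ], [t]

Occurrence 1 (position 3): between two vowels → [ɾ].
Occurrence 2 (position 5): no conditioning environment matches → elsewhere allophone [t].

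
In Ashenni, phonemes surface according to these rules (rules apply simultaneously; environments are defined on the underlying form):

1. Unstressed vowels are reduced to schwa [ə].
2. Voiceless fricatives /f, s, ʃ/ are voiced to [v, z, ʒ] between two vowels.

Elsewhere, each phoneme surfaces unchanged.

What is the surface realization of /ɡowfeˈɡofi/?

/o/ (between /ɡ/ and /w/) occurs in an unstressed syllable → [ə] by rule 1.
/f/ (between /w/ and /e/) is in the target of rule 2 but the environment (between two vowels) is not met → [f].
/e/ — between /f/ and /ɡ/, in an unstressed syllable — surfaces as [ə] (rule 1).
/o/ (between /ɡ/ and /f/) is in the target of rule 1 but the environment (in an unstressed syllable) is not met → [o].
Rule 2 applies to /f/ (between /o/ and /i/: between two vowels) → [v].
/i/ meets the environment for rule 1 (in an unstressed syllable) → [ə].

[ɡəwfəˈɡovə]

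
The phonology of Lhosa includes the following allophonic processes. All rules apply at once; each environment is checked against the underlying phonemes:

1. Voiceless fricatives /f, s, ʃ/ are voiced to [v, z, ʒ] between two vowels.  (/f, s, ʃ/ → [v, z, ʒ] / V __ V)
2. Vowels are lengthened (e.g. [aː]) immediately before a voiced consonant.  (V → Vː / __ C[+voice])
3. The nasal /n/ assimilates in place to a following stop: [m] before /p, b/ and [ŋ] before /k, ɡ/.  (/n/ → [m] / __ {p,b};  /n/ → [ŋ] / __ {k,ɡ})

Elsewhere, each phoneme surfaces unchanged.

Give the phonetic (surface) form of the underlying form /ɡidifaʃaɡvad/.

[ɡiːdivaʒaːɡvaːd]

/i/ (between /ɡ/ and /d/) occurs before a voiced consonant → [iː] by rule 2.
/i/ (between /d/ and /f/) is in the target of rule 2 but the environment (before a voiced consonant) is not met → [i].
/f/ meets the environment for rule 1 (between two vowels) → [v].
/a/ — between /f/ and /ʃ/; rule 2 does not apply here → [a].
Rule 1 applies to /ʃ/ (between /a/ and /a/: between two vowels) → [ʒ].
/a/ meets the environment for rule 2 (before a voiced consonant) → [aː].
/a/ (between /v/ and /d/) occurs before a voiced consonant → [aː] by rule 2.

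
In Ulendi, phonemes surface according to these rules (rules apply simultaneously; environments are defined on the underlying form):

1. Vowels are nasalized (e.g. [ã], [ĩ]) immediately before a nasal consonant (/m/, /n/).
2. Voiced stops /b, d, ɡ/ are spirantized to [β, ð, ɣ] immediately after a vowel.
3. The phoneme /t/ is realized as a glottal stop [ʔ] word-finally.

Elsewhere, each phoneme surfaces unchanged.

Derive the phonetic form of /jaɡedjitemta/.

/j/ stays [j].
/a/ — between /j/ and /ɡ/; rule 1 does not apply here → [a].
/ɡ/ meets the environment for rule 2 (immediately after a vowel) → [ɣ].
/e/ (between /ɡ/ and /d/) is in the target of rule 1 but the environment (before a nasal consonant) is not met → [e].
Rule 2 applies to /d/ (between /e/ and /j/: immediately after a vowel) → [ð].
/j/ (between /d/ and /i/) is unaffected → [j].
/i/ (between /j/ and /t/) fails the environment for rule 1, so it stays [i].
/t/ (between /i/ and /e/): rule 3 targets it, but not word-finally → unchanged [t].
/e/ (between /t/ and /m/): before a nasal consonant, so rule 1 applies → [ẽ].
/m/ — not in any rule's target class → [m].
/t/ — between /m/ and /a/; rule 3 does not apply here → [t].
/a/ — word-final; rule 1 does not apply here → [a].

[jaɣeðjitẽmta]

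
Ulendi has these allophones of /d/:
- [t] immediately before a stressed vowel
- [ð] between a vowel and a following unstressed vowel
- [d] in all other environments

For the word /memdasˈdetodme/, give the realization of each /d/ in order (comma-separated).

Occurrence 1 (position 4): no conditioning environment matches → elsewhere allophone [d].
Occurrence 2 (position 7): immediately before a stressed vowel → [t].
Occurrence 3 (position 11): no conditioning environment matches → elsewhere allophone [d].

[d], [t], [d]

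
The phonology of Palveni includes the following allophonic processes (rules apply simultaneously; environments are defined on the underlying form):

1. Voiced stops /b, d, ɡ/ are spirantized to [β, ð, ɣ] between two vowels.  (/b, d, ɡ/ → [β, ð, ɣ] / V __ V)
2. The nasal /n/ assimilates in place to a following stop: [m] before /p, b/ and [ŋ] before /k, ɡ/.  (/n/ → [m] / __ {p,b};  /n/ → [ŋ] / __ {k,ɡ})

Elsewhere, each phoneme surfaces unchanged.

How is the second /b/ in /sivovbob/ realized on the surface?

[b]

/b/ — word-final; rule 1 does not apply here → [b].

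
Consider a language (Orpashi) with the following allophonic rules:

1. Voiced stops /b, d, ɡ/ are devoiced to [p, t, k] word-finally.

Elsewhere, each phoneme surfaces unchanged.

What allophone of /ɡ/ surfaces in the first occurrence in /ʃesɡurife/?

[ɡ]

/ɡ/ (between /s/ and /u/) fails the environment for rule 1, so it stays [ɡ].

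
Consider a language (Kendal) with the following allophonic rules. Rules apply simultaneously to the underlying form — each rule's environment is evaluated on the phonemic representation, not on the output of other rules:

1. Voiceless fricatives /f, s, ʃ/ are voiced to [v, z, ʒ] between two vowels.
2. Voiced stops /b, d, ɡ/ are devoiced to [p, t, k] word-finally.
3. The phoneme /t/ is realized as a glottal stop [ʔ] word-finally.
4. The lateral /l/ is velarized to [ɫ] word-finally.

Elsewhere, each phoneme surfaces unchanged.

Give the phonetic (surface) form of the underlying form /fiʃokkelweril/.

/f/ — word-initial; rule 1 does not apply here → [f].
/i/ (between /f/ and /ʃ/): no rule targets it → [i].
/ʃ/ meets the environment for rule 1 (between two vowels) → [ʒ].
/o/ stays [o].
/k/ stays [k].
/k/ (between /k/ and /e/) is unaffected → [k].
/e/ — not in any rule's target class → [e].
/l/ (between /e/ and /w/): rule 4 targets it, but not word-finally → unchanged [l].
/w/ (between /l/ and /e/) is unaffected → [w].
/e/ — not in any rule's target class → [e].
/r/ stays [r].
/i/ — not in any rule's target class → [i].
Rule 4 applies to /l/ (word-final: word-finally) → [ɫ].

[fiʒokkelweriɫ]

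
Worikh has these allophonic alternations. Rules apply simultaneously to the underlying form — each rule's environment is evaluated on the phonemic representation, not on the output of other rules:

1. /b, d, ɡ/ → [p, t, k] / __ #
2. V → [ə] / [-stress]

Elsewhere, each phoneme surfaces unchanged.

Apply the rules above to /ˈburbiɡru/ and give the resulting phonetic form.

[ˈburbəɡrə]

/b/ (word-initial) is in the target of rule 1 but the environment (word-finally) is not met → [b].
/u/ (between /b/ and /r/) fails the environment for rule 2, so it stays [u].
/r/ (between /u/ and /b/) is unaffected → [r].
/b/ (between /r/ and /i/) fails the environment for rule 1, so it stays [b].
/i/ (between /b/ and /ɡ/) occurs in an unstressed syllable → [ə] by rule 2.
/ɡ/ (between /i/ and /r/) fails the environment for rule 1, so it stays [ɡ].
/r/ — not in any rule's target class → [r].
Rule 2 applies to /u/ (word-final: in an unstressed syllable) → [ə].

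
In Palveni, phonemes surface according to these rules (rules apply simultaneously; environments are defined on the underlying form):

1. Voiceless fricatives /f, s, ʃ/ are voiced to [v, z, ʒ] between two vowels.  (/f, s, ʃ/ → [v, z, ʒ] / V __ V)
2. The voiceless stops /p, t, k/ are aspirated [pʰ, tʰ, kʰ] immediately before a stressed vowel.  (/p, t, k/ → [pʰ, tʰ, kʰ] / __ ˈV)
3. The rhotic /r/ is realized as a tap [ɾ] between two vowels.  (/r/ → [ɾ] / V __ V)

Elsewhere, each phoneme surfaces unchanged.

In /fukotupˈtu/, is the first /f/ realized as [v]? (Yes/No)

/f/ (word-initial) is in the target of rule 1 but the environment (between two vowels) is not met → [f].
The actual realization is [f], not [v].

No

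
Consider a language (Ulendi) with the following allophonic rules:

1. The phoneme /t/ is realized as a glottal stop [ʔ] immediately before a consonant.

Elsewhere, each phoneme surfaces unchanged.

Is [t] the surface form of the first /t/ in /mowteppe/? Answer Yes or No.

Yes

/t/ — between /w/ and /e/; rule 1 does not apply here → [t].
The actual realization is [t], which matches [t].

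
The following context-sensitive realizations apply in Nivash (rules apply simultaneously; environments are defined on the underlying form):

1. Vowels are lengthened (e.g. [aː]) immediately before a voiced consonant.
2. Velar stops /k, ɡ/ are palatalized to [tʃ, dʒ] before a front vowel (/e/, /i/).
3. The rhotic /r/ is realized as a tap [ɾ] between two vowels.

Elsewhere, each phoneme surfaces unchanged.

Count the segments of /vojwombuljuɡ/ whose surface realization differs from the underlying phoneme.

4

Segments that undergo a rule: /o/ → [oː] (rule 1); /o/ → [oː] (rule 1); /u/ → [uː] (rule 1); /u/ → [uː] (rule 1).
All other segments surface unchanged.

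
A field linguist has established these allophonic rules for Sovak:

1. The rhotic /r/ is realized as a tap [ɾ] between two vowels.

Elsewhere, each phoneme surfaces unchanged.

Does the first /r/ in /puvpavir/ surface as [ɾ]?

/r/ (word-final) is in the target of rule 1 but the environment (between two vowels) is not met → [r].
The actual realization is [r], not [ɾ].

No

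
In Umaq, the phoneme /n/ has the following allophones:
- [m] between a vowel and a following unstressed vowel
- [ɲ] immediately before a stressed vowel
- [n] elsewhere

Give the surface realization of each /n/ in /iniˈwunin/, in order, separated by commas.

Occurrence 1 (position 2): between a vowel and a following unstressed vowel → [m].
Occurrence 2 (position 6): between a vowel and a following unstressed vowel → [m].
Occurrence 3 (position 8): no conditioning environment matches → elsewhere allophone [n].

[m], [m], [n]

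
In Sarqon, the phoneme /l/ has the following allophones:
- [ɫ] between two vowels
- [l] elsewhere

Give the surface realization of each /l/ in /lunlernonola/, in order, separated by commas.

[l], [l], [ɫ]

Occurrence 1 (position 1): no conditioning environment matches → elsewhere allophone [l].
Occurrence 2 (position 4): no conditioning environment matches → elsewhere allophone [l].
Occurrence 3 (position 11): between two vowels → [ɫ].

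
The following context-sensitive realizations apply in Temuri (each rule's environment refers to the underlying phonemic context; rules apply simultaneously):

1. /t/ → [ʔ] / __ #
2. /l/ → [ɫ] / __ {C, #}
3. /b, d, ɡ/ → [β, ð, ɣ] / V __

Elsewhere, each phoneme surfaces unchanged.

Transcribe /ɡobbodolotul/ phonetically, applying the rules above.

/ɡ/ (word-initial) is in the target of rule 3 but the environment (immediately after a vowel) is not met → [ɡ].
/o/ (between /ɡ/ and /b/): no rule targets it → [o].
/b/ — between /o/ and /b/, immediately after a vowel — surfaces as [β] (rule 3).
/b/ — between /b/ and /o/; rule 3 does not apply here → [b].
/o/ (between /b/ and /d/) is unaffected → [o].
/d/ (between /o/ and /o/): immediately after a vowel, so rule 3 applies → [ð].
/o/ (between /d/ and /l/): no rule targets it → [o].
/l/ (between /o/ and /o/) fails the environment for rule 2, so it stays [l].
/o/ stays [o].
/t/ — between /o/ and /u/; rule 1 does not apply here → [t].
/u/ (between /t/ and /l/): no rule targets it → [u].
/l/ (word-final): word-finally or immediately before a consonant, so rule 2 applies → [ɫ].

[ɡoβboðolotuɫ]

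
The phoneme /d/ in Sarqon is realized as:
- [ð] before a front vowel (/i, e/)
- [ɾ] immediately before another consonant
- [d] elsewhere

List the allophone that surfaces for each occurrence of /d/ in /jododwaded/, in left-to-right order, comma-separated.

Occurrence 1 (position 3): no conditioning environment matches → elsewhere allophone [d].
Occurrence 2 (position 5): immediately before another consonant → [ɾ].
Occurrence 3 (position 8): before a front vowel (/i, e/) → [ð].
Occurrence 4 (position 10): no conditioning environment matches → elsewhere allophone [d].

[d], [ɾ], [ð], [d]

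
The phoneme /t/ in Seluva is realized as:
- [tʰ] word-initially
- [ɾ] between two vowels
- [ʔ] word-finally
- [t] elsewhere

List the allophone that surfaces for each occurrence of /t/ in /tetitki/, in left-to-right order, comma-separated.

[tʰ], [ɾ], [t]

Occurrence 1 (position 1): word-initially → [tʰ].
Occurrence 2 (position 3): between two vowels → [ɾ].
Occurrence 3 (position 5): no conditioning environment matches → elsewhere allophone [t].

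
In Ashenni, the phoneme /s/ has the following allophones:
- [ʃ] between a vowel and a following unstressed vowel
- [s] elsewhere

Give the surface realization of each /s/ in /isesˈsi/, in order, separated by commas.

Occurrence 1 (position 2): between a vowel and a following unstressed vowel → [ʃ].
Occurrence 2 (position 4): no conditioning environment matches → elsewhere allophone [s].
Occurrence 3 (position 5): no conditioning environment matches → elsewhere allophone [s].

[ʃ], [s], [s]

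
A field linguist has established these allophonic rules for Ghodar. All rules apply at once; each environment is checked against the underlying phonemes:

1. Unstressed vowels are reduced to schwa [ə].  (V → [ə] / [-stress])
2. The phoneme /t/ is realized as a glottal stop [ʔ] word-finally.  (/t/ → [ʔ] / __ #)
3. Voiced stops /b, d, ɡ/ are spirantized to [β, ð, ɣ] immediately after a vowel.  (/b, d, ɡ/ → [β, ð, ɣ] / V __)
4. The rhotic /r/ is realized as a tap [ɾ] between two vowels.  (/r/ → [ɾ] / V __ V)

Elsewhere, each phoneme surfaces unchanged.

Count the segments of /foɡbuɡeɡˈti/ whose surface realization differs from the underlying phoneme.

Segments that undergo a rule: /o/ → [ə] (rule 1); /ɡ/ → [ɣ] (rule 3); /u/ → [ə] (rule 1); /ɡ/ → [ɣ] (rule 3); /e/ → [ə] (rule 1); /ɡ/ → [ɣ] (rule 3).
All other segments surface unchanged.

6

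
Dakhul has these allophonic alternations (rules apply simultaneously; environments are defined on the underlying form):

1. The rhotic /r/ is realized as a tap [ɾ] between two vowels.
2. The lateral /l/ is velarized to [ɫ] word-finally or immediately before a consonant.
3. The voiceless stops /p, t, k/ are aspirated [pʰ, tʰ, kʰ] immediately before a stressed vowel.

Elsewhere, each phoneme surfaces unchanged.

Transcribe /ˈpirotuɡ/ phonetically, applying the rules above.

[ˈpʰiɾotuɡ]

Rule 3 applies to /p/ (word-initial: immediately before a stressed vowel) → [pʰ].
/i/ stays [i].
/r/ (between /i/ and /o/): between two vowels, so rule 1 applies → [ɾ].
/o/ — not in any rule's target class → [o].
/t/ (between /o/ and /u/): rule 3 targets it, but not immediately before a stressed vowel → unchanged [t].
/u/ (between /t/ and /ɡ/) is unaffected → [u].
/ɡ/ — not in any rule's target class → [ɡ].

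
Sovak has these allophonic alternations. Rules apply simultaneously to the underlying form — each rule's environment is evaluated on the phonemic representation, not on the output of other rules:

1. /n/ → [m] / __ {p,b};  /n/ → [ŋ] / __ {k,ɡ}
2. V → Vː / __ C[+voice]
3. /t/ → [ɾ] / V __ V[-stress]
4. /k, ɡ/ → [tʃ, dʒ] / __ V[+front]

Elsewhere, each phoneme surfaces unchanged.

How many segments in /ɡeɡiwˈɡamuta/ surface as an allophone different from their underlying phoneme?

6

Segments that undergo a rule: /ɡ/ → [dʒ] (rule 4); /e/ → [eː] (rule 2); /ɡ/ → [dʒ] (rule 4); /i/ → [iː] (rule 2); /a/ → [aː] (rule 2); /t/ → [ɾ] (rule 3).
All other segments surface unchanged.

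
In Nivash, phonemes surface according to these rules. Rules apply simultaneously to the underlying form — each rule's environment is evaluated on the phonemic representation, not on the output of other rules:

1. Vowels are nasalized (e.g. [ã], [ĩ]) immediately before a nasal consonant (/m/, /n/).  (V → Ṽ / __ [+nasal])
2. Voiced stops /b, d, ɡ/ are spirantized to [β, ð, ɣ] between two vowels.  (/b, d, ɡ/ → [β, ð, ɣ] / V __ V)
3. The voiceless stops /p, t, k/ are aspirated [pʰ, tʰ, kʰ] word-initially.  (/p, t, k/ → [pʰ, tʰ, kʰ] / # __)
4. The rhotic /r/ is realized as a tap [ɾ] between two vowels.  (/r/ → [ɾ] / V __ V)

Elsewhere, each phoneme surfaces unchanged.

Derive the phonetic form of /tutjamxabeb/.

[tʰutjãmxaβeb]

/t/ (word-initial): word-initially, so rule 3 applies → [tʰ].
/u/ (between /t/ and /t/) is in the target of rule 1 but the environment (before a nasal consonant) is not met → [u].
/t/ (between /u/ and /j/): rule 3 targets it, but not word-initially → unchanged [t].
/j/ stays [j].
/a/ — between /j/ and /m/, before a nasal consonant — surfaces as [ã] (rule 1).
/m/ — not in any rule's target class → [m].
/x/ stays [x].
/a/ (between /x/ and /b/) is in the target of rule 1 but the environment (before a nasal consonant) is not met → [a].
/b/ (between /a/ and /e/) occurs between two vowels → [β] by rule 2.
/e/ — between /b/ and /b/; rule 1 does not apply here → [e].
/b/ (word-final): rule 2 targets it, but not between two vowels → unchanged [b].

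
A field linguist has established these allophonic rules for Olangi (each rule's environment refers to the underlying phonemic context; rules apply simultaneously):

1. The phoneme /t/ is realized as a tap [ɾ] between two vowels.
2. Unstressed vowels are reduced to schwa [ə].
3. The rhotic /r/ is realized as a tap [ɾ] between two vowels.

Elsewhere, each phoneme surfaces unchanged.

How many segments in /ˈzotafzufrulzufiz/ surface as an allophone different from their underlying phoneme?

Segments that undergo a rule: /t/ → [ɾ] (rule 1); /a/ → [ə] (rule 2); /u/ → [ə] (rule 2); /u/ → [ə] (rule 2); /u/ → [ə] (rule 2); /i/ → [ə] (rule 2).
All other segments surface unchanged.

6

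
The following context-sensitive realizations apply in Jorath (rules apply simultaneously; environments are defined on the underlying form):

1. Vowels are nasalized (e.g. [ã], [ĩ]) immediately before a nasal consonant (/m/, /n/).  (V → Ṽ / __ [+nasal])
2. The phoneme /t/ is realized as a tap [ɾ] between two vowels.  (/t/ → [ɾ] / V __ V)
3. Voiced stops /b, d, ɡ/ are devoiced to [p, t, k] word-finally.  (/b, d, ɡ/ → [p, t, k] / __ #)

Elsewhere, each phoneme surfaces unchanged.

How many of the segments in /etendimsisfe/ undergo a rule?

3

Segments that undergo a rule: /t/ → [ɾ] (rule 2); /e/ → [ẽ] (rule 1); /i/ → [ĩ] (rule 1).
All other segments surface unchanged.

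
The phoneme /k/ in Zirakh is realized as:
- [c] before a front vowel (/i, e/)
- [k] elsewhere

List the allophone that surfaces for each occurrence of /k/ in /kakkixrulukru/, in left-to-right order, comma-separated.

Occurrence 1 (position 1): no conditioning environment matches → elsewhere allophone [k].
Occurrence 2 (position 3): no conditioning environment matches → elsewhere allophone [k].
Occurrence 3 (position 4): before a front vowel → [c].
Occurrence 4 (position 11): no conditioning environment matches → elsewhere allophone [k].

[k], [k], [c], [k]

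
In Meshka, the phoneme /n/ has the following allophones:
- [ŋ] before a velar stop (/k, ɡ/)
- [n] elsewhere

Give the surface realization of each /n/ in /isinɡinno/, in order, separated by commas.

[ŋ], [n], [n]

Occurrence 1 (position 4): before a velar stop → [ŋ].
Occurrence 2 (position 7): no conditioning environment matches → elsewhere allophone [n].
Occurrence 3 (position 8): no conditioning environment matches → elsewhere allophone [n].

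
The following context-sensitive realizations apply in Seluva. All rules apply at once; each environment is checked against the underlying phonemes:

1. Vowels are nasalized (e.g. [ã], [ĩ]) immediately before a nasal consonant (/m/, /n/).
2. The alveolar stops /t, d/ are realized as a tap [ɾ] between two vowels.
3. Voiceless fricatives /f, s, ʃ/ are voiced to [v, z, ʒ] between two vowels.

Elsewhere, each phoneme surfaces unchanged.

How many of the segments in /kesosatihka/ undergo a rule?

Segments that undergo a rule: /s/ → [z] (rule 3); /s/ → [z] (rule 3); /t/ → [ɾ] (rule 2).
All other segments surface unchanged.

3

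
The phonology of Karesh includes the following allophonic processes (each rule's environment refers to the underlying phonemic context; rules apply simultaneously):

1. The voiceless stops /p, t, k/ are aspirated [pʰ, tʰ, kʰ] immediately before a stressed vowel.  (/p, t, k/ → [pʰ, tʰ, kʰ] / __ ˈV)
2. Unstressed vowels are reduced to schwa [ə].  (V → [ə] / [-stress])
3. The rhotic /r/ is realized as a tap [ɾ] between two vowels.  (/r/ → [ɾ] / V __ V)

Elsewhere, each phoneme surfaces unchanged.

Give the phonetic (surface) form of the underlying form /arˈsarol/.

[ərˈsaɾəl]

/a/ meets the environment for rule 2 (in an unstressed syllable) → [ə].
/r/ — between /a/ and /s/; rule 3 does not apply here → [r].
/s/ (between /r/ and /a/): no rule targets it → [s].
/a/ (between /s/ and /r/) fails the environment for rule 2, so it stays [a].
/r/ meets the environment for rule 3 (between two vowels) → [ɾ].
/o/ meets the environment for rule 2 (in an unstressed syllable) → [ə].
/l/ (word-final): no rule targets it → [l].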